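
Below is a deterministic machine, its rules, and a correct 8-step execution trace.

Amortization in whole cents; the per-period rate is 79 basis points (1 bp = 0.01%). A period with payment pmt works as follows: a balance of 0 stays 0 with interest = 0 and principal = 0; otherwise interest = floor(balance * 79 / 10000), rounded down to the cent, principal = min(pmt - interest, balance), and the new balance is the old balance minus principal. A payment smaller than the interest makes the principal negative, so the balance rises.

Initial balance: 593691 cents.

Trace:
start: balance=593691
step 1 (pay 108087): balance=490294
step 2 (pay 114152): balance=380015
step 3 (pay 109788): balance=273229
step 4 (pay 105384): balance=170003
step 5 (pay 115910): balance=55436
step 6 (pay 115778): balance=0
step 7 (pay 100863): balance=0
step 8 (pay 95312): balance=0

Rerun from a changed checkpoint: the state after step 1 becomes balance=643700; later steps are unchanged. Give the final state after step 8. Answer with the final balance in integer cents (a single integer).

0

state after step 1 := balance=643700
step 2 (pay 114152): balance=534633
step 3 (pay 109788): balance=429068
step 4 (pay 105384): balance=327073
step 5 (pay 115910): balance=213746
step 6 (pay 115778): balance=99656
step 7 (pay 100863): balance=0
step 8 (pay 95312): balance=0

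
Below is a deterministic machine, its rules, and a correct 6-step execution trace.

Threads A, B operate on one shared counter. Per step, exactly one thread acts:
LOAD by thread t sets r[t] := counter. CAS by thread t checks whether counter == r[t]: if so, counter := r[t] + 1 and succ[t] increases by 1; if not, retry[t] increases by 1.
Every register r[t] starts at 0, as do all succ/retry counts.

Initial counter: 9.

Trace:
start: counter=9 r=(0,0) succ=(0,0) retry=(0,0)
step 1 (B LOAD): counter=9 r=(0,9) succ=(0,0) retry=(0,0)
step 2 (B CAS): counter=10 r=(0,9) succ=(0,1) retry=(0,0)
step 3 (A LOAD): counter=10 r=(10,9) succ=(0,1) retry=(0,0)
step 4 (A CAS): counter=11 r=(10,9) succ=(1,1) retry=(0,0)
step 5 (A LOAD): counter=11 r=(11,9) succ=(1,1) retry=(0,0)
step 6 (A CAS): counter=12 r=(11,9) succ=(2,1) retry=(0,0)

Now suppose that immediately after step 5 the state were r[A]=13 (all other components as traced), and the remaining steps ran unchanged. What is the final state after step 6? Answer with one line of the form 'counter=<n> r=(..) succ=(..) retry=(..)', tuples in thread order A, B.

state after step 5 := counter=11 r=(13,9) succ=(1,1) retry=(0,0)
step 6 (A CAS): counter=11 r=(13,9) succ=(1,1) retry=(1,0)

counter=11 r=(13,9) succ=(1,1) retry=(1,0)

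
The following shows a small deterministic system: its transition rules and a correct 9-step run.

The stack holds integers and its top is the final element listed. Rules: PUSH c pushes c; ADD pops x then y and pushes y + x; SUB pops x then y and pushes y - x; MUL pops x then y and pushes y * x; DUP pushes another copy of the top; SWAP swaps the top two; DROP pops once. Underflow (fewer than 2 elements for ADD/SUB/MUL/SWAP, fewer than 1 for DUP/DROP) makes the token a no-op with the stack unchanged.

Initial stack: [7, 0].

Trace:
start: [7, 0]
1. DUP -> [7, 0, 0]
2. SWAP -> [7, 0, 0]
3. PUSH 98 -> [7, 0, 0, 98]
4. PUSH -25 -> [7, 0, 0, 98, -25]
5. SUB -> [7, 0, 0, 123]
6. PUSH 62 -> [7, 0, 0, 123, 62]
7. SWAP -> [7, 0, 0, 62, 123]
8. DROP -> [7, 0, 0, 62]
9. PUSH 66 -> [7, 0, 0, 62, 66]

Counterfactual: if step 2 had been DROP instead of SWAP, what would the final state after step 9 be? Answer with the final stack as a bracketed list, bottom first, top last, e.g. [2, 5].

[7, 0, 62, 66]

(re-executing from step 2 with the substitution; state before step 2: [7, 0, 0])
2. DROP -> [7, 0]
3. PUSH 98 -> [7, 0, 98]
4. PUSH -25 -> [7, 0, 98, -25]
5. SUB -> [7, 0, 123]
6. PUSH 62 -> [7, 0, 123, 62]
7. SWAP -> [7, 0, 62, 123]
8. DROP -> [7, 0, 62]
9. PUSH 66 -> [7, 0, 62, 66]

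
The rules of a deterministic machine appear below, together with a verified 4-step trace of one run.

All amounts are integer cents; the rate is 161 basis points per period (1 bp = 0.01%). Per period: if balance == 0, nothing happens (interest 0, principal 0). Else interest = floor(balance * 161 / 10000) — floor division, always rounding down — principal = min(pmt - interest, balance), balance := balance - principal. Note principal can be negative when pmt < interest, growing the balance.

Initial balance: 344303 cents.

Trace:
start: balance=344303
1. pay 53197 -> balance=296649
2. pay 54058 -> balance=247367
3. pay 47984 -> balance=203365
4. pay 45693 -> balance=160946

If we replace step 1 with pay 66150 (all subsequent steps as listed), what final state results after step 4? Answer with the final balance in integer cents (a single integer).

147356

(re-executing from step 1 with the substitution; state before step 1: balance=344303)
1. pay 66150 -> balance=283696
2. pay 54058 -> balance=234205
3. pay 47984 -> balance=189991
4. pay 45693 -> balance=147356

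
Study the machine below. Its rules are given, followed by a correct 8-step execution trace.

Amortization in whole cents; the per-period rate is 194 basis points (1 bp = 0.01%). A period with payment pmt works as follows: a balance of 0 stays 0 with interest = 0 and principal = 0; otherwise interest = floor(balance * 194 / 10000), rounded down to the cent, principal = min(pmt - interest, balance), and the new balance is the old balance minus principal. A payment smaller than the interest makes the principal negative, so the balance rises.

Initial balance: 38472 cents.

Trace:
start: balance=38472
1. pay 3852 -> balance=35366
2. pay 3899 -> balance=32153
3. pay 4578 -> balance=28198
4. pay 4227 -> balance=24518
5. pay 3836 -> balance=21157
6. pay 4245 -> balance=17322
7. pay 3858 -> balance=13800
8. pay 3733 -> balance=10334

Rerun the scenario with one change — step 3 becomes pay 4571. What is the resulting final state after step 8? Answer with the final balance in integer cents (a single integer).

10341

(re-executing from step 3 with the substitution; state before step 3: balance=32153)
3. pay 4571 -> balance=28205
4. pay 4227 -> balance=24525
5. pay 3836 -> balance=21164
6. pay 4245 -> balance=17329
7. pay 3858 -> balance=13807
8. pay 3733 -> balance=10341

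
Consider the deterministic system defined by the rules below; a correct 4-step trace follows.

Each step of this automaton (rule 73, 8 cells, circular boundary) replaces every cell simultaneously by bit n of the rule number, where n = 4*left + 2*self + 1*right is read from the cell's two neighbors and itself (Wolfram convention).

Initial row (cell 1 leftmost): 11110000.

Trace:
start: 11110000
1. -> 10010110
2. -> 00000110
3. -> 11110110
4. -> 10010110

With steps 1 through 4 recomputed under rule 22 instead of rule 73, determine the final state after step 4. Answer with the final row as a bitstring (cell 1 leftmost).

10010000

(re-executing steps 1..4 under rule 22; state before step 1: 11110000)
1. -> 00001001
2. -> 10011111
3. -> 01100000
4. -> 10010000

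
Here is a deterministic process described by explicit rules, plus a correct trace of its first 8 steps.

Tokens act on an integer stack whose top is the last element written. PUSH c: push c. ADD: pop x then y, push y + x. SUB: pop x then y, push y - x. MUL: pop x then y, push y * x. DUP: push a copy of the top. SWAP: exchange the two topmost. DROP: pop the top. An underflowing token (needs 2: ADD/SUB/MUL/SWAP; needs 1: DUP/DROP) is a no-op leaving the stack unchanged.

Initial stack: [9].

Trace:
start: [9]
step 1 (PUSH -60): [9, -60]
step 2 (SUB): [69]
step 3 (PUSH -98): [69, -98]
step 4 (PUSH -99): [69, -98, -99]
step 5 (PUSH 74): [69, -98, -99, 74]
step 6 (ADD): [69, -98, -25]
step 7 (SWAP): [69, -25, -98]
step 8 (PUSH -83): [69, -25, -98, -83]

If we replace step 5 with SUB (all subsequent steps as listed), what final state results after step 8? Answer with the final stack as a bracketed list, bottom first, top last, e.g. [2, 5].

(re-executing from step 5 with the substitution; state before step 5: [69, -98, -99])
step 5 (SUB): [69, 1]
step 6 (ADD): [70]
step 7 (SWAP): [70]
step 8 (PUSH -83): [70, -83]

[70, -83]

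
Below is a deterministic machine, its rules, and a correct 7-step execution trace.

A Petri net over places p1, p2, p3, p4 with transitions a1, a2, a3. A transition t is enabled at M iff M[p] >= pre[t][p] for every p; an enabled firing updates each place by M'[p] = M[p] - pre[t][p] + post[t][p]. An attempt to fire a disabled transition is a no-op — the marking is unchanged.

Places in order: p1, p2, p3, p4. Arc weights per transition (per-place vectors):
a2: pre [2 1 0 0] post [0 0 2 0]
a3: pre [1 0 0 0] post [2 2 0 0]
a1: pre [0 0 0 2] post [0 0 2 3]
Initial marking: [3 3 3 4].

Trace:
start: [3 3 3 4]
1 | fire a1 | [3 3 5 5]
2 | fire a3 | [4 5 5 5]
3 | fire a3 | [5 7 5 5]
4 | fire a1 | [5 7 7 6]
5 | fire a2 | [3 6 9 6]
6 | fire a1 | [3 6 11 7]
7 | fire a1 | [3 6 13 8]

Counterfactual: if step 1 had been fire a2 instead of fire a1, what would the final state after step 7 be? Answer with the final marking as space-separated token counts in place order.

(re-executing from step 1 with the substitution; state before step 1: [3 3 3 4])
1 | fire a2 | [1 2 5 4]
2 | fire a3 | [2 4 5 4]
3 | fire a3 | [3 6 5 4]
4 | fire a1 | [3 6 7 5]
5 | fire a2 | [1 5 9 5]
6 | fire a1 | [1 5 11 6]
7 | fire a1 | [1 5 13 7]

1 5 13 7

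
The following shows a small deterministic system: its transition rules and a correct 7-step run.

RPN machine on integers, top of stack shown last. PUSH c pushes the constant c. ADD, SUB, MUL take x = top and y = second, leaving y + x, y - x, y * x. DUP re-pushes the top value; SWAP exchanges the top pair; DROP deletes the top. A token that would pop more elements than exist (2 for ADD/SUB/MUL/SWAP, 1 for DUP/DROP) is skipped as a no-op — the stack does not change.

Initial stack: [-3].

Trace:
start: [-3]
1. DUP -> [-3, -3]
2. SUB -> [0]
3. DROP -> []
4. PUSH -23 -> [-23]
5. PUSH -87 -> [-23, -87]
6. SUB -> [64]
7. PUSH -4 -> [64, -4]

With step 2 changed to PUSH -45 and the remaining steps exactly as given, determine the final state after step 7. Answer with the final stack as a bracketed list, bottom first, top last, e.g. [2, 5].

(re-executing from step 2 with the substitution; state before step 2: [-3, -3])
2. PUSH -45 -> [-3, -3, -45]
3. DROP -> [-3, -3]
4. PUSH -23 -> [-3, -3, -23]
5. PUSH -87 -> [-3, -3, -23, -87]
6. SUB -> [-3, -3, 64]
7. PUSH -4 -> [-3, -3, 64, -4]

[-3, -3, 64, -4]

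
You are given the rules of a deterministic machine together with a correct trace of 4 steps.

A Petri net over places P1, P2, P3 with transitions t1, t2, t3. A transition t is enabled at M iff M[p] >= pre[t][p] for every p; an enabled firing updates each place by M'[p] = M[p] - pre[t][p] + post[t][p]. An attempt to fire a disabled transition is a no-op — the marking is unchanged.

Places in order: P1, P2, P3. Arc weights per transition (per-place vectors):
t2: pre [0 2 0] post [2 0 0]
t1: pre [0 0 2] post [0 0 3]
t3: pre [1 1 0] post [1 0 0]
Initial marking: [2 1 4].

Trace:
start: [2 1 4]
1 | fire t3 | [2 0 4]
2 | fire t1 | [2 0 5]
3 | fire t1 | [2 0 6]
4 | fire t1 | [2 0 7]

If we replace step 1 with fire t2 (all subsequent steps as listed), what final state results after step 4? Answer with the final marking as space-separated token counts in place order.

2 1 7

(re-executing from step 1 with the substitution; state before step 1: [2 1 4])
1 | fire t2 | [2 1 4]
2 | fire t1 | [2 1 5]
3 | fire t1 | [2 1 6]
4 | fire t1 | [2 1 7]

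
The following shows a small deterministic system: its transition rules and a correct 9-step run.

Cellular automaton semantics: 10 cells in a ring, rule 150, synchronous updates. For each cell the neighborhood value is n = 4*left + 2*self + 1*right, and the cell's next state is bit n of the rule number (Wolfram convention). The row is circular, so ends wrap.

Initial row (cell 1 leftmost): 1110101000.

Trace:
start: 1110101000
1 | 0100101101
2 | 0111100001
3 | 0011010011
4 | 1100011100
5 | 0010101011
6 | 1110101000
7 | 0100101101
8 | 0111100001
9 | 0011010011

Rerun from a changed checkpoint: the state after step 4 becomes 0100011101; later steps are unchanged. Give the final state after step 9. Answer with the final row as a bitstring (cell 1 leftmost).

0101100101

state after step 4 := 0100011101
5 | 0110101001
6 | 0000101111
7 | 1001100110
8 | 1110011000
9 | 0101100101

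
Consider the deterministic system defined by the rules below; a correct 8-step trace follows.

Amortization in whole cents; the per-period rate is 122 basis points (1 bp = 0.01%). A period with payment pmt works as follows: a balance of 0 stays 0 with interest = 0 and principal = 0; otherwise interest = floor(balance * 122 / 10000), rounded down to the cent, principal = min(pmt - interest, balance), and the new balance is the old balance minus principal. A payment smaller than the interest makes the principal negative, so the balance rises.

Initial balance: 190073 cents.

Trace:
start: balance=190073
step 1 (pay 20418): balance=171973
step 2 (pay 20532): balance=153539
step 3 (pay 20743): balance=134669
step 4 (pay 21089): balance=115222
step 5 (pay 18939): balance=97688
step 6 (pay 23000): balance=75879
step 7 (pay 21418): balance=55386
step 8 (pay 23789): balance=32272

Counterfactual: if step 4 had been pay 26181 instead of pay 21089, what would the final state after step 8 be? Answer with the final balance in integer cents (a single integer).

(re-executing from step 4 with the substitution; state before step 4: balance=134669)
step 4 (pay 26181): balance=110130
step 5 (pay 18939): balance=92534
step 6 (pay 23000): balance=70662
step 7 (pay 21418): balance=50106
step 8 (pay 23789): balance=26928

26928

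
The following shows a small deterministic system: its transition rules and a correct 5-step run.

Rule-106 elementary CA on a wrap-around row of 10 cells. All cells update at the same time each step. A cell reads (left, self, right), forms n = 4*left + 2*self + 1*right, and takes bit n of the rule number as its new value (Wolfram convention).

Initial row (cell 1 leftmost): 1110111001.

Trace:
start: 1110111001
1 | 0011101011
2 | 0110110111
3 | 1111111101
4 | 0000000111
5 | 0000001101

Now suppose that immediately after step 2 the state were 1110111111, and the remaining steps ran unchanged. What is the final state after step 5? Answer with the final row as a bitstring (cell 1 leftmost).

state after step 2 := 1110111111
3 | 0011100000
4 | 0110100000
5 | 1111000000

1111000000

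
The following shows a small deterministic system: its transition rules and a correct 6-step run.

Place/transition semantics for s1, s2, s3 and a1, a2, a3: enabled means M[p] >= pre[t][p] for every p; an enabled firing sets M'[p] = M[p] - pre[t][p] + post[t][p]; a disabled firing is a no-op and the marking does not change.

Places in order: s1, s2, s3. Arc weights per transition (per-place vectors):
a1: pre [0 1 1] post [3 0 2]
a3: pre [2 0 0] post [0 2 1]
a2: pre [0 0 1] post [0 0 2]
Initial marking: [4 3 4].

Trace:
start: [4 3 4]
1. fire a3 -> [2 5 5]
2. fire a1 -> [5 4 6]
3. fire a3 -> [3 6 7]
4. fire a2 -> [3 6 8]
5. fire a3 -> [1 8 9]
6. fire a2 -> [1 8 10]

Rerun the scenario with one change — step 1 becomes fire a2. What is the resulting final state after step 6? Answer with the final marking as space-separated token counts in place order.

(re-executing from step 1 with the substitution; state before step 1: [4 3 4])
1. fire a2 -> [4 3 5]
2. fire a1 -> [7 2 6]
3. fire a3 -> [5 4 7]
4. fire a2 -> [5 4 8]
5. fire a3 -> [3 6 9]
6. fire a2 -> [3 6 10]

3 6 10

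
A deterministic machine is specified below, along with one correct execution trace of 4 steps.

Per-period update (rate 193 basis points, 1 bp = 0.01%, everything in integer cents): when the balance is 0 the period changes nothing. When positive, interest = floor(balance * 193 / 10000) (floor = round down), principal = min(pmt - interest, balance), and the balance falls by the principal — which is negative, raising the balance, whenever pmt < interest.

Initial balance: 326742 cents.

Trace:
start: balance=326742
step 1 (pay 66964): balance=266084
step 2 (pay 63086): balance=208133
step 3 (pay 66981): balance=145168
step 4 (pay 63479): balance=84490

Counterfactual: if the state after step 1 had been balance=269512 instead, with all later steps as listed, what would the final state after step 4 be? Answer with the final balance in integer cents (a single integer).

state after step 1 := balance=269512
step 2 (pay 63086): balance=211627
step 3 (pay 66981): balance=148730
step 4 (pay 63479): balance=88121

88121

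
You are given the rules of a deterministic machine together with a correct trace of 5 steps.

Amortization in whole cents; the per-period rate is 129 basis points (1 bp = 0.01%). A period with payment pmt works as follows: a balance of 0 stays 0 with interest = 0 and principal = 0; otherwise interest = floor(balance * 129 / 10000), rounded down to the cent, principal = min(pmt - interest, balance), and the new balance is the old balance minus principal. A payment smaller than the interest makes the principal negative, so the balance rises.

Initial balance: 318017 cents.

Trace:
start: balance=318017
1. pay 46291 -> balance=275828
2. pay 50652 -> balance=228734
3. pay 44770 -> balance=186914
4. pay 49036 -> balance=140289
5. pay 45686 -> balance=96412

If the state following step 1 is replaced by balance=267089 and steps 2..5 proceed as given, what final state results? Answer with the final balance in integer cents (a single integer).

87213

state after step 1 := balance=267089
2. pay 50652 -> balance=219882
3. pay 44770 -> balance=177948
4. pay 49036 -> balance=131207
5. pay 45686 -> balance=87213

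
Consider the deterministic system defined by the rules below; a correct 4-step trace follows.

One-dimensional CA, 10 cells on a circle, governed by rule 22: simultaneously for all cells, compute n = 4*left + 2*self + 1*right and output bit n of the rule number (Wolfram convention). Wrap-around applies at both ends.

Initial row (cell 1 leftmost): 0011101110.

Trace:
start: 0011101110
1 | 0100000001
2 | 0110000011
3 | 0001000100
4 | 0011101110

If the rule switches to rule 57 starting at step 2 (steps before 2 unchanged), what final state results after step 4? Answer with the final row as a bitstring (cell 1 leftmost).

0101111001

(re-executing steps 2..4 under rule 57; state before step 2: 0100000001)
2 | 1011111100
3 | 0110000010
4 | 0101111001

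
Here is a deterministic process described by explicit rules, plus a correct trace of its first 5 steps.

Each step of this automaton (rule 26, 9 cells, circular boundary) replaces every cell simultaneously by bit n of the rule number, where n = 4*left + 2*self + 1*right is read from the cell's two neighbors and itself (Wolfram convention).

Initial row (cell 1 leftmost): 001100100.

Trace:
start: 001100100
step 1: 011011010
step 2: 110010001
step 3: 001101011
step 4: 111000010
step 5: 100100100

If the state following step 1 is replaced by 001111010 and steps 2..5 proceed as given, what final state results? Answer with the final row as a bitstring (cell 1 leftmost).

010100001

state after step 1 := 001111010
step 2: 011000001
step 3: 010100010
step 4: 100010101
step 5: 010100001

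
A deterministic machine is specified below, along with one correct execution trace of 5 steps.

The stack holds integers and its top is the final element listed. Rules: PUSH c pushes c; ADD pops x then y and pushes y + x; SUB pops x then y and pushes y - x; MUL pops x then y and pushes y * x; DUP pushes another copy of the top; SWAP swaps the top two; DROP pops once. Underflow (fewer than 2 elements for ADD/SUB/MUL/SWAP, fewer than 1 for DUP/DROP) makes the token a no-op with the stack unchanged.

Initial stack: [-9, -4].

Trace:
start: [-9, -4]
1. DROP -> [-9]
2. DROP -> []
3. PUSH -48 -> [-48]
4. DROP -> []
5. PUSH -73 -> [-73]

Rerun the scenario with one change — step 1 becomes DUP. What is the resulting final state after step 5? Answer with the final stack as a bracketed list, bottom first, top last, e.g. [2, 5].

(re-executing from step 1 with the substitution; state before step 1: [-9, -4])
1. DUP -> [-9, -4, -4]
2. DROP -> [-9, -4]
3. PUSH -48 -> [-9, -4, -48]
4. DROP -> [-9, -4]
5. PUSH -73 -> [-9, -4, -73]

[-9, -4, -73]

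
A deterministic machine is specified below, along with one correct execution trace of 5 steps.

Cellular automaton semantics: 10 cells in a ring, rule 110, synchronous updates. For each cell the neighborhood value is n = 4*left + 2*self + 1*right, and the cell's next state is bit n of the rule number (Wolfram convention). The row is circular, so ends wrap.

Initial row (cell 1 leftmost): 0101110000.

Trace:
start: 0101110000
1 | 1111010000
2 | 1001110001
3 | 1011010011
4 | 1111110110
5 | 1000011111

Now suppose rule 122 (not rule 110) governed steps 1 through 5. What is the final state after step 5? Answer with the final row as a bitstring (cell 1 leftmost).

(re-executing steps 1..5 under rule 122; state before step 1: 0101110000)
1 | 1011011000
2 | 0111111101
3 | 1100000110
4 | 1110001111
5 | 0011011000

0011011000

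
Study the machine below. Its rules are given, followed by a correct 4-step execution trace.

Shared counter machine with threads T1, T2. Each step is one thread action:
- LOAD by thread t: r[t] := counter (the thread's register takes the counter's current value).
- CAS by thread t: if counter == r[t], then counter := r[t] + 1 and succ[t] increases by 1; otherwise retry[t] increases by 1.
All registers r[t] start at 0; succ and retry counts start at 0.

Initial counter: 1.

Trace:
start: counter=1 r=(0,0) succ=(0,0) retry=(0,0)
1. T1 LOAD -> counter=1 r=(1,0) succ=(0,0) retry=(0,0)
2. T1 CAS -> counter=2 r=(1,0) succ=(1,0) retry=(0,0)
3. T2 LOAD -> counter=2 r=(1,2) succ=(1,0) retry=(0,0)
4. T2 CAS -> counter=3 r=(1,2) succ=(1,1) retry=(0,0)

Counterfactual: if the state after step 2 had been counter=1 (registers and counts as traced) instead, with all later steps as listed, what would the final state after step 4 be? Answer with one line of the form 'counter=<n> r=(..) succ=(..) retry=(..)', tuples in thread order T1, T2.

counter=2 r=(1,1) succ=(1,1) retry=(0,0)

state after step 2 := counter=1 r=(1,0) succ=(1,0) retry=(0,0)
3. T2 LOAD -> counter=1 r=(1,1) succ=(1,0) retry=(0,0)
4. T2 CAS -> counter=2 r=(1,1) succ=(1,1) retry=(0,0)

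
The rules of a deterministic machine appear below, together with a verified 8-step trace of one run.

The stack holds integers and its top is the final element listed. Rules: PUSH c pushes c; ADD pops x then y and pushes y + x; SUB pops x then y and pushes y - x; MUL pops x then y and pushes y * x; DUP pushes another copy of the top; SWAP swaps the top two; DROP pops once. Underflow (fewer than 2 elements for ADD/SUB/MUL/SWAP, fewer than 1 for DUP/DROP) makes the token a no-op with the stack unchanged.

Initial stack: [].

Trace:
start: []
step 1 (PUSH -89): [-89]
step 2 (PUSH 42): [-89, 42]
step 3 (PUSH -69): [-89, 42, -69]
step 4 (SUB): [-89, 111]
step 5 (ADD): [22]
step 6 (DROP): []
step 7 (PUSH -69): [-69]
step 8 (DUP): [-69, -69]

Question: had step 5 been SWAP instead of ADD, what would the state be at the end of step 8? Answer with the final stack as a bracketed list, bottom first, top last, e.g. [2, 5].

[111, -69, -69]

(re-executing from step 5 with the substitution; state before step 5: [-89, 111])
step 5 (SWAP): [111, -89]
step 6 (DROP): [111]
step 7 (PUSH -69): [111, -69]
step 8 (DUP): [111, -69, -69]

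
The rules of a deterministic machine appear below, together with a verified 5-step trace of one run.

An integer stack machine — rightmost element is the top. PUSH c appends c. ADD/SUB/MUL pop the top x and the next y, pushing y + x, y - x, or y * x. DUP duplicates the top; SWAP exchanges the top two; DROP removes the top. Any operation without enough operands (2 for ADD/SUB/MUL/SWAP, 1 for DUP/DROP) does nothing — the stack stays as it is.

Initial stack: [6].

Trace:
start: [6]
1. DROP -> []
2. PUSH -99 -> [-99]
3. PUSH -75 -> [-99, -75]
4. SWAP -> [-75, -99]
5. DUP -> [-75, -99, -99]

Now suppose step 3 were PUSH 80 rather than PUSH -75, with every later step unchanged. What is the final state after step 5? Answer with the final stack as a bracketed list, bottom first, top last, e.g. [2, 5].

(re-executing from step 3 with the substitution; state before step 3: [-99])
3. PUSH 80 -> [-99, 80]
4. SWAP -> [80, -99]
5. DUP -> [80, -99, -99]

[80, -99, -99]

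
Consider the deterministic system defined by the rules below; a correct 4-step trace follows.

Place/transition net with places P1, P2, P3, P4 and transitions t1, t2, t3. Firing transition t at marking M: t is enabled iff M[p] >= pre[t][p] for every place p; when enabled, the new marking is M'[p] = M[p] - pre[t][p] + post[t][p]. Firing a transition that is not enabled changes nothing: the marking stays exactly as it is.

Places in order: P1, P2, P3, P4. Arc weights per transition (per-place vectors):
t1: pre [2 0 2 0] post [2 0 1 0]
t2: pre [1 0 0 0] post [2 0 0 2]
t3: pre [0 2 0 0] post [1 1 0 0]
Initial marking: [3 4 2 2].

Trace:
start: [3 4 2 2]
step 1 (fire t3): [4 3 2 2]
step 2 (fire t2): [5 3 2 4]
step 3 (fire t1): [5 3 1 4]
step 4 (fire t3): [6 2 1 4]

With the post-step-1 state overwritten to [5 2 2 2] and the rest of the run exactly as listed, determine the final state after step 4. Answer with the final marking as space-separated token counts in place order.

state after step 1 := [5 2 2 2]
step 2 (fire t2): [6 2 2 4]
step 3 (fire t1): [6 2 1 4]
step 4 (fire t3): [7 1 1 4]

7 1 1 4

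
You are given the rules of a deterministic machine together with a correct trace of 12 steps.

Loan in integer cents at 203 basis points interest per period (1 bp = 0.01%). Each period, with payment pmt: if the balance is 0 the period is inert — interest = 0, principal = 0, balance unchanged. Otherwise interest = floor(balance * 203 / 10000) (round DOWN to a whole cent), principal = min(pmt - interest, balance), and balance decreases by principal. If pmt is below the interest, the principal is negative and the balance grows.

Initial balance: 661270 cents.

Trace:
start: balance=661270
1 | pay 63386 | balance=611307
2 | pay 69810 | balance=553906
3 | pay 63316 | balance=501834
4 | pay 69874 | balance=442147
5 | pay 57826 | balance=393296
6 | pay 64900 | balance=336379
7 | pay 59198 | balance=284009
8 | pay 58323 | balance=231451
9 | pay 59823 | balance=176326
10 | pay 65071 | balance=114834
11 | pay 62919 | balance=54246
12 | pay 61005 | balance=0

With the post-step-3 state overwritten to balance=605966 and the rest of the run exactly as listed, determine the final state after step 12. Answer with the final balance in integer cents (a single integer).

state after step 3 := balance=605966
4 | pay 69874 | balance=548393
5 | pay 57826 | balance=501699
6 | pay 64900 | balance=446983
7 | pay 59198 | balance=396858
8 | pay 58323 | balance=346591
9 | pay 59823 | balance=293803
10 | pay 65071 | balance=234696
11 | pay 62919 | balance=176541
12 | pay 61005 | balance=119119

119119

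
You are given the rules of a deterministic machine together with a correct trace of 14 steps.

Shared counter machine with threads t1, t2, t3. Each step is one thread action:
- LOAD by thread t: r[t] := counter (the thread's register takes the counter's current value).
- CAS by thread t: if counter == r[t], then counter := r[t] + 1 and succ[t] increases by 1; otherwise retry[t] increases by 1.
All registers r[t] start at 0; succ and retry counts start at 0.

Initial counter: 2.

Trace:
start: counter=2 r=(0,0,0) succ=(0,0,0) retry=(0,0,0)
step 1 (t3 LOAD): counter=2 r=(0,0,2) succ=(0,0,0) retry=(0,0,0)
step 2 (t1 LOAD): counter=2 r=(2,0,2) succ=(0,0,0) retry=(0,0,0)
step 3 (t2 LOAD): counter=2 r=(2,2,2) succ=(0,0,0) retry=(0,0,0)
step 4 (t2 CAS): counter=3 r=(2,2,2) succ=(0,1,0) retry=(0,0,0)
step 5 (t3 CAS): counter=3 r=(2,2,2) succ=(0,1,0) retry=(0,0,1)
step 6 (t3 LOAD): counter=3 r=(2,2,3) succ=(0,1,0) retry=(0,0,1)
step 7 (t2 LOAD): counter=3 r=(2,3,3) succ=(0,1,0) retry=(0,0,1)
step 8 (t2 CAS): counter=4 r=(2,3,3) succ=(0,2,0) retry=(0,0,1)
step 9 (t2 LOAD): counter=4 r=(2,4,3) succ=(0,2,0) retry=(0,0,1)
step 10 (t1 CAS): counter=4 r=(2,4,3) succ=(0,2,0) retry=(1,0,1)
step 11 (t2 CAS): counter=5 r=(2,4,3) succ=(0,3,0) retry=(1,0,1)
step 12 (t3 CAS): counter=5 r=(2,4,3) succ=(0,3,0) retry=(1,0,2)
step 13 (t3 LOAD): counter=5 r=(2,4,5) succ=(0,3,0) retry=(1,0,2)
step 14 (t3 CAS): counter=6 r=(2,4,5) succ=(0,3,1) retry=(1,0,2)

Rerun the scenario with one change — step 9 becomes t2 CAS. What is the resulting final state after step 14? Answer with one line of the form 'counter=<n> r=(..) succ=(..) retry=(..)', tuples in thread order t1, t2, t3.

(re-executing from step 9 with the substitution; state before step 9: counter=4 r=(2,3,3) succ=(0,2,0) retry=(0,0,1))
step 9 (t2 CAS): counter=4 r=(2,3,3) succ=(0,2,0) retry=(0,1,1)
step 10 (t1 CAS): counter=4 r=(2,3,3) succ=(0,2,0) retry=(1,1,1)
step 11 (t2 CAS): counter=4 r=(2,3,3) succ=(0,2,0) retry=(1,2,1)
step 12 (t3 CAS): counter=4 r=(2,3,3) succ=(0,2,0) retry=(1,2,2)
step 13 (t3 LOAD): counter=4 r=(2,3,4) succ=(0,2,0) retry=(1,2,2)
step 14 (t3 CAS): counter=5 r=(2,3,4) succ=(0,2,1) retry=(1,2,2)

counter=5 r=(2,3,4) succ=(0,2,1) retry=(1,2,2)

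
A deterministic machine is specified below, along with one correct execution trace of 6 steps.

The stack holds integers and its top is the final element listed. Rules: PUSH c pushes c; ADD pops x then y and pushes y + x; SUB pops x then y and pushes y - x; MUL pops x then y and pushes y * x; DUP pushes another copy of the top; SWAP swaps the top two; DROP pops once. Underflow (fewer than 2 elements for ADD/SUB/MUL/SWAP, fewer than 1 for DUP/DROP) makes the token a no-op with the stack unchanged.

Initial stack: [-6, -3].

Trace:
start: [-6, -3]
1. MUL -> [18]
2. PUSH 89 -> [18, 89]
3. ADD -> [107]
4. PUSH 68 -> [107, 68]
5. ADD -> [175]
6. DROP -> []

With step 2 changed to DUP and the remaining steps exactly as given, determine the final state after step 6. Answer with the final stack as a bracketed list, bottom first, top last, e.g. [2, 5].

(re-executing from step 2 with the substitution; state before step 2: [18])
2. DUP -> [18, 18]
3. ADD -> [36]
4. PUSH 68 -> [36, 68]
5. ADD -> [104]
6. DROP -> []

[]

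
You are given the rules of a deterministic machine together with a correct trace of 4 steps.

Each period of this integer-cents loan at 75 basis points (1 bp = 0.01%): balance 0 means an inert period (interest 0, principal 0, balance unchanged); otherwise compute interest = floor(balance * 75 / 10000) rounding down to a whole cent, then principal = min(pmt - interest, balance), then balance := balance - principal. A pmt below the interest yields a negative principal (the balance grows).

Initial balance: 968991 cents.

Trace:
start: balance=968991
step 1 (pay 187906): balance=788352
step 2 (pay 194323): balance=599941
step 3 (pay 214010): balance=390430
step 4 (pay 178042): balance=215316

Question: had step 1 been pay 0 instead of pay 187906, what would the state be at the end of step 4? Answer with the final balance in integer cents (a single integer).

(re-executing from step 1 with the substitution; state before step 1: balance=968991)
step 1 (pay 0): balance=976258
step 2 (pay 194323): balance=789256
step 3 (pay 214010): balance=581165
step 4 (pay 178042): balance=407481

407481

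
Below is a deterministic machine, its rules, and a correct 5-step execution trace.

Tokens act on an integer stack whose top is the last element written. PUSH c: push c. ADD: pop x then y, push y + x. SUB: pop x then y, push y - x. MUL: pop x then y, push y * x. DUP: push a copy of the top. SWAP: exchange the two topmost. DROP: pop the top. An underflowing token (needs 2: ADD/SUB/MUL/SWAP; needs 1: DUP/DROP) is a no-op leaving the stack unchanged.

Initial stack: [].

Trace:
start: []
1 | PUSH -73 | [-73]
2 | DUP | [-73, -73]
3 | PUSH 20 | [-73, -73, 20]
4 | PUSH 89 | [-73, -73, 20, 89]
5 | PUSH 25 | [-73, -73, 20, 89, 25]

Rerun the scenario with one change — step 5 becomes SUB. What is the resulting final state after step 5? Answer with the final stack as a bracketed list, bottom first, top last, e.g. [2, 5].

(re-executing from step 5 with the substitution; state before step 5: [-73, -73, 20, 89])
5 | SUB | [-73, -73, -69]

[-73, -73, -69]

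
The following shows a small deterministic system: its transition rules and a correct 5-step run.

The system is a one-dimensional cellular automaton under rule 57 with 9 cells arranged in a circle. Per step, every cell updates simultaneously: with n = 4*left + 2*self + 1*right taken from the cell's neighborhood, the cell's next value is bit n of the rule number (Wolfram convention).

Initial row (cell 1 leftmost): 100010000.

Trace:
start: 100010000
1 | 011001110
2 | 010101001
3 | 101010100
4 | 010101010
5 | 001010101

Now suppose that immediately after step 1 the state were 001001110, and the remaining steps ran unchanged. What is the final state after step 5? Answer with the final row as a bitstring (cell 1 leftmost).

010100101

state after step 1 := 001001110
2 | 100101001
3 | 010010101
4 | 101001010
5 | 010100101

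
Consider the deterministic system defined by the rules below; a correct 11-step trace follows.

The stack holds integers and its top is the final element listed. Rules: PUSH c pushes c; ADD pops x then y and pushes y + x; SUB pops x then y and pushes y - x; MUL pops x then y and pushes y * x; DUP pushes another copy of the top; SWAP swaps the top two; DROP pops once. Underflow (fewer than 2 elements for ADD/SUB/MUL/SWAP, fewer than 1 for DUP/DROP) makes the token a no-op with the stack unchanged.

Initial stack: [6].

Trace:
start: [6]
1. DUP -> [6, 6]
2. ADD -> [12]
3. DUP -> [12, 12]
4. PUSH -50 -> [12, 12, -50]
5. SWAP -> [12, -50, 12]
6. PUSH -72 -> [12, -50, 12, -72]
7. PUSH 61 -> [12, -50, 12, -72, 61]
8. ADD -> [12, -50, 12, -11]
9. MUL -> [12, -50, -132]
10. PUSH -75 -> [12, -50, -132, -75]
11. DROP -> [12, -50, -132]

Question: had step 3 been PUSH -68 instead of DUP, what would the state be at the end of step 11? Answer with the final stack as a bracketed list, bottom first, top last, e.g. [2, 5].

(re-executing from step 3 with the substitution; state before step 3: [12])
3. PUSH -68 -> [12, -68]
4. PUSH -50 -> [12, -68, -50]
5. SWAP -> [12, -50, -68]
6. PUSH -72 -> [12, -50, -68, -72]
7. PUSH 61 -> [12, -50, -68, -72, 61]
8. ADD -> [12, -50, -68, -11]
9. MUL -> [12, -50, 748]
10. PUSH -75 -> [12, -50, 748, -75]
11. DROP -> [12, -50, 748]

[12, -50, 748]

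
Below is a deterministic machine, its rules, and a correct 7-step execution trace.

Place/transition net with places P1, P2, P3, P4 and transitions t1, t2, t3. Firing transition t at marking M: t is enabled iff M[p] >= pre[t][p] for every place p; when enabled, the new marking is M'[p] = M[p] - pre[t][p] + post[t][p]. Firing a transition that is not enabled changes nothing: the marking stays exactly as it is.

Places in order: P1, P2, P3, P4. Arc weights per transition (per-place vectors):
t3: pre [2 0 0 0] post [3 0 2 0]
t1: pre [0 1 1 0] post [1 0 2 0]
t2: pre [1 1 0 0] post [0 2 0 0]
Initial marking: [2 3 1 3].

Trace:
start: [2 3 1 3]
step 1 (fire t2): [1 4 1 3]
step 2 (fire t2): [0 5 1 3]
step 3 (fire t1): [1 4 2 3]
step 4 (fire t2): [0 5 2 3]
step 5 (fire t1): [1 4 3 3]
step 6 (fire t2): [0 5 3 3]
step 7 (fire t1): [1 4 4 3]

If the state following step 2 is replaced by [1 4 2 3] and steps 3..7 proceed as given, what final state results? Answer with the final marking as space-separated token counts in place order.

2 3 5 3

state after step 2 := [1 4 2 3]
step 3 (fire t1): [2 3 3 3]
step 4 (fire t2): [1 4 3 3]
step 5 (fire t1): [2 3 4 3]
step 6 (fire t2): [1 4 4 3]
step 7 (fire t1): [2 3 5 3]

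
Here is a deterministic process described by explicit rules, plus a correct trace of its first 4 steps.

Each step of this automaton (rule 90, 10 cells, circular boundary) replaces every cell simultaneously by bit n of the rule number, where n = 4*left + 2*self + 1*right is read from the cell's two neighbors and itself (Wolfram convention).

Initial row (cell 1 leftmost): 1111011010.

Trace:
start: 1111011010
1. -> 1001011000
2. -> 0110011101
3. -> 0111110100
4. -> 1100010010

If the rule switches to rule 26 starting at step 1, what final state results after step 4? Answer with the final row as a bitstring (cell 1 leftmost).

0110101101

(re-executing steps 1..4 under rule 26; state before step 1: 1111011010)
1. -> 1000010000
2. -> 0100101001
3. -> 0011000110
4. -> 0110101101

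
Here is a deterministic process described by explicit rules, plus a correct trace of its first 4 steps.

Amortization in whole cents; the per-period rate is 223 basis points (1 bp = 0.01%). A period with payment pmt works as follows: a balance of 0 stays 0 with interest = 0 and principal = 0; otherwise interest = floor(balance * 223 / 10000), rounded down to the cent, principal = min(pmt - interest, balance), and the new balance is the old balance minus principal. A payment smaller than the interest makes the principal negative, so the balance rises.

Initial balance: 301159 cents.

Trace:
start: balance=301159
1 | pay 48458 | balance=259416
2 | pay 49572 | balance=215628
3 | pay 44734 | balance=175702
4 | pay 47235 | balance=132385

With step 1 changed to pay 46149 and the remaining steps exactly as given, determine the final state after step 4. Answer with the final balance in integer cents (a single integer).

(re-executing from step 1 with the substitution; state before step 1: balance=301159)
1 | pay 46149 | balance=261725
2 | pay 49572 | balance=217989
3 | pay 44734 | balance=178116
4 | pay 47235 | balance=134852

134852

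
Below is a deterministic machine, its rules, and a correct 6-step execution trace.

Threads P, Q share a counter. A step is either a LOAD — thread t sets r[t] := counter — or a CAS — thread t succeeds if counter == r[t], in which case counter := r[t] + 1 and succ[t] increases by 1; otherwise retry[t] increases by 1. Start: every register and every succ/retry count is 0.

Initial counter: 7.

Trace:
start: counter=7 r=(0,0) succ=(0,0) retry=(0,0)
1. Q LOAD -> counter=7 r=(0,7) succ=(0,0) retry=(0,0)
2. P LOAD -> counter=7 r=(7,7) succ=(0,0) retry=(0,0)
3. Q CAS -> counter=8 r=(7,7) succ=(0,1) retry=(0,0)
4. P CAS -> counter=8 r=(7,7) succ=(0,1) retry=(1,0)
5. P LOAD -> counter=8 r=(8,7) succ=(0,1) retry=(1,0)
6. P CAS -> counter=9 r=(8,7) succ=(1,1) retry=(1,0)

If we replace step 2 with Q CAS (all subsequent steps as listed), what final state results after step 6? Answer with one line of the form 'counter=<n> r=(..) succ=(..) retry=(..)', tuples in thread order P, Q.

counter=9 r=(8,7) succ=(1,1) retry=(1,1)

(re-executing from step 2 with the substitution; state before step 2: counter=7 r=(0,7) succ=(0,0) retry=(0,0))
2. Q CAS -> counter=8 r=(0,7) succ=(0,1) retry=(0,0)
3. Q CAS -> counter=8 r=(0,7) succ=(0,1) retry=(0,1)
4. P CAS -> counter=8 r=(0,7) succ=(0,1) retry=(1,1)
5. P LOAD -> counter=8 r=(8,7) succ=(0,1) retry=(1,1)
6. P CAS -> counter=9 r=(8,7) succ=(1,1) retry=(1,1)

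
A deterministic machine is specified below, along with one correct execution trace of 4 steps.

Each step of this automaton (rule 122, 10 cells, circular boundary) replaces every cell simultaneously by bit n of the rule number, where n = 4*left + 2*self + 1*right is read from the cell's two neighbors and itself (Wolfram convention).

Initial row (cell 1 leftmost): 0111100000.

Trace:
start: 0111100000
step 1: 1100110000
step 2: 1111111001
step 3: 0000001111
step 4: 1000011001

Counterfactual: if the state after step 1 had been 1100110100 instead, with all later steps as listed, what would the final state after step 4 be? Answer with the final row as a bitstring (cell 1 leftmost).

state after step 1 := 1100110100
step 2: 1111111011
step 3: 0000001110
step 4: 0000011011

0000011011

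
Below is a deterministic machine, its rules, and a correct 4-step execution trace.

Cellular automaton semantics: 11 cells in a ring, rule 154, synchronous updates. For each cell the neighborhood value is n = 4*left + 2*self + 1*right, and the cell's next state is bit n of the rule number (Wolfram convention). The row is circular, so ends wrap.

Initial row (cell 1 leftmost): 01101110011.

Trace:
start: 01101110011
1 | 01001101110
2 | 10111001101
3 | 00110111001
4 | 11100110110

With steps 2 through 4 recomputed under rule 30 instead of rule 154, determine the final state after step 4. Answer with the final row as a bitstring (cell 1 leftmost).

10001100000

(re-executing steps 2..4 under rule 30; state before step 2: 01001101110)
2 | 11111001001
3 | 00000111111
4 | 10001100000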